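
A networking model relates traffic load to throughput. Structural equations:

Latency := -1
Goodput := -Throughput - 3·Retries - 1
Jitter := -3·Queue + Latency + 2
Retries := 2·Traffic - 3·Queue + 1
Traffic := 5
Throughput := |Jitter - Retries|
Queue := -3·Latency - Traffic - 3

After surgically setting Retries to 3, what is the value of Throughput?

Under do(Retries=3), the mechanism Retries := 2·Traffic - 3·Queue + 1 is discarded; Retries is fixed at 3.
Queue = -3·Latency - Traffic - 3  [with Latency=-1, Traffic=5]  = -5
Jitter = -3·Queue + Latency + 2  [with Queue=-5, Latency=-1]  = 16
Throughput = |Jitter - Retries|  [with Jitter=16, Retries=3]  = 13

13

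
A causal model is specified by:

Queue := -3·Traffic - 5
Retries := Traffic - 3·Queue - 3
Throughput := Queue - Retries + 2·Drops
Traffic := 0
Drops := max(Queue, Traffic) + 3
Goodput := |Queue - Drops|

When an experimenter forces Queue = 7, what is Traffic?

0

Under do(Queue=7), the mechanism Queue := -3·Traffic - 5 is discarded; Queue is fixed at 7.
Traffic is not downstream of the intervention, so its value is determined by the original equations.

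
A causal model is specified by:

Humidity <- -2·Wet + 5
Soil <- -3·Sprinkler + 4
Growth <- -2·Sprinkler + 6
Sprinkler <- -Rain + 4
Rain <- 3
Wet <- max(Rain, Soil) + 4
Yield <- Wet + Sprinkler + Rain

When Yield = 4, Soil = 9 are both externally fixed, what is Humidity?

-21

Setting Yield = 4, Soil = 9 by intervention discards those variables' equations.
Wet = max(Rain, Soil) + 4  [with Rain=3, Soil=9]  = 13
Humidity = -2·Wet + 5  [with Wet=13]  = -21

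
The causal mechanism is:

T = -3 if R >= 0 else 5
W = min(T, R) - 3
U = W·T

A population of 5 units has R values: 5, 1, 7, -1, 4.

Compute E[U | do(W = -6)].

8.4

The intervention sets W=-6 in all 5 units regardless of R. Recomputing U per unit gives 18, 18, 18, -30, 18; average 8.4.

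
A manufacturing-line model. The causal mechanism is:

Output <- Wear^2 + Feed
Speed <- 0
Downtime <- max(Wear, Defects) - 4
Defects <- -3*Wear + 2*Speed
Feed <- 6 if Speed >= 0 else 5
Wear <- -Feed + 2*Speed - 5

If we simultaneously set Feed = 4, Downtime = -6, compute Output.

85

Setting Feed = 4, Downtime = -6 by intervention discards those variables' equations.
Wear = -Feed + 2*Speed - 5  [with Feed=4, Speed=0]  = -9
Output = Wear^2 + Feed  [with Wear=-9, Feed=4]  = 85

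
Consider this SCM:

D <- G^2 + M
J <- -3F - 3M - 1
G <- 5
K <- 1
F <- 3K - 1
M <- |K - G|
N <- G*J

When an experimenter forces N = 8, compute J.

Intervening sets N = 8 and removes its equation (N <- G*J).
Since J is not a descendant of the intervened variable, it is unaffected.
F = 3K - 1  [with K=1]  = 2
M = |K - G|  [with K=1, G=5]  = 4
J = -3F - 3M - 1  [with F=2, M=4]  = -19

-19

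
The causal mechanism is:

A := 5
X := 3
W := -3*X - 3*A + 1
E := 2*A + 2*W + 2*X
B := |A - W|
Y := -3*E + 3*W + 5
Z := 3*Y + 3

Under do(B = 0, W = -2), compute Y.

-37

The joint intervention fixes B = 0, W = -2, removing each variable's own equation.
E = 2*A + 2*W + 2*X  [with A=5, W=-2, X=3]  = 12
Y = -3*E + 3*W + 5  [with E=12, W=-2]  = -37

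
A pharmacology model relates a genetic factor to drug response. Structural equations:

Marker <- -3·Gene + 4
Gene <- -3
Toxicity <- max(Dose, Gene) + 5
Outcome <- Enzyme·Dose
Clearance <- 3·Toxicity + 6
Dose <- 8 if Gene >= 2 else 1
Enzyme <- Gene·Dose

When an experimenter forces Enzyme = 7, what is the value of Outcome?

7

The intervention breaks the incoming arrows to Enzyme: Enzyme <- Gene·Dose no longer applies, and Enzyme = 7.
Dose = 8 if Gene >= 2 else 1  [with Gene=-3]  = 1
Outcome = Enzyme·Dose  [with Enzyme=7, Dose=1]  = 7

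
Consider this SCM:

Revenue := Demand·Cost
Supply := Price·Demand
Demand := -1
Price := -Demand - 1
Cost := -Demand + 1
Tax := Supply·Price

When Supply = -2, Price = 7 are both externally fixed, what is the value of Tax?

Setting Supply = -2, Price = 7 by intervention discards those variables' equations.
Tax = Supply·Price  [with Supply=-2, Price=7]  = -14

-14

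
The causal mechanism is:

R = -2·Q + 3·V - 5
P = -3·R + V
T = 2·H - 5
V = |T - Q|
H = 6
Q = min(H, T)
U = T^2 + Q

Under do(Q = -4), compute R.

36

The intervention breaks the incoming arrows to Q: Q = min(H, T) no longer applies, and Q = -4.
T = 2·H - 5  [with H=6]  = 7
V = |T - Q|  [with T=7, Q=-4]  = 11
R = -2·Q + 3·V - 5  [with Q=-4, V=11]  = 36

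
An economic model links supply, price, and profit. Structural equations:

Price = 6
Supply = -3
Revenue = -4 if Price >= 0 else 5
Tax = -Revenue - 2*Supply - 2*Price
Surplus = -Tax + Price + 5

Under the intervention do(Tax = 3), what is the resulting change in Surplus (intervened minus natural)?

-5

Intervening sets Tax = 3 and removes its equation (Tax = -Revenue - 2*Supply - 2*Price).
Surplus = -Tax + Price + 5  [with Tax=3, Price=6]  = 8
Without intervention: Revenue = -4 if Price >= 0 else 5  [with Price=6]  = -4; Tax = -Revenue - 2*Supply - 2*Price  [with Revenue=-4, Supply=-3, Price=6]  = -2; Surplus = -Tax + Price + 5  [with Tax=-2, Price=6]  = 13.
Change = 8 − 13 = -5.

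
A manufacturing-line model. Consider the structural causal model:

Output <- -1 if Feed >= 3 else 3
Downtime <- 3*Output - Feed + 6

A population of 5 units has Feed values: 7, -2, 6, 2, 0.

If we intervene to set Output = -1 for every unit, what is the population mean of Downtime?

0.4

The intervention sets Output=-1 in all 5 units regardless of Feed. Recomputing Downtime per unit gives -4, 5, -3, 1, 3; average 0.4.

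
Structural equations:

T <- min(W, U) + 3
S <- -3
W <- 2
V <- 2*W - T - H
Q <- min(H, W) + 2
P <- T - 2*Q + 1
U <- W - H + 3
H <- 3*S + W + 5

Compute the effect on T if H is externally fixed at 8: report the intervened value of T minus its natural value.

The intervention breaks the incoming arrows to H: H <- 3*S + W + 5 no longer applies, and H = 8.
U = W - H + 3  [with W=2, H=8]  = -3
T = min(W, U) + 3  [with W=2, U=-3]  = 0
Without intervention: H = 3*S + W + 5  [with S=-3, W=2]  = -2; U = W - H + 3  [with W=2, H=-2]  = 7; T = min(W, U) + 3  [with W=2, U=7]  = 5.
Change = 0 − 5 = -5.

-5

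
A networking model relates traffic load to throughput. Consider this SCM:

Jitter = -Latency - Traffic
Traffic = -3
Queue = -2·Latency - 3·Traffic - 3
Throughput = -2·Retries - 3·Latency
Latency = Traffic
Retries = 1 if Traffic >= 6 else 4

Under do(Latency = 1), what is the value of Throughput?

-11

Under do(Latency=1), the mechanism Latency = Traffic is discarded; Latency is fixed at 1.
Retries = 1 if Traffic >= 6 else 4  [with Traffic=-3]  = 4
Throughput = -2·Retries - 3·Latency  [with Retries=4, Latency=1]  = -11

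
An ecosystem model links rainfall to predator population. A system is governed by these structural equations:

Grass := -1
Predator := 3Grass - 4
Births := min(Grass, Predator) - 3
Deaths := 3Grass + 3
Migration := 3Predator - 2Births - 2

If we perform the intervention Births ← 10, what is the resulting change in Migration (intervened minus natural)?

do(Births=10) replaces the equation Births := min(Grass, Predator) - 3 with the constant Births = 10.
Predator = 3Grass - 4  [with Grass=-1]  = -7
Migration = 3Predator - 2Births - 2  [with Predator=-7, Births=10]  = -43
Without intervention: Predator = 3Grass - 4  [with Grass=-1]  = -7; Births = min(Grass, Predator) - 3  [with Grass=-1, Predator=-7]  = -10; Migration = 3Predator - 2Births - 2  [with Predator=-7, Births=-10]  = -3.
Change = -43 − (-3) = -40.

-40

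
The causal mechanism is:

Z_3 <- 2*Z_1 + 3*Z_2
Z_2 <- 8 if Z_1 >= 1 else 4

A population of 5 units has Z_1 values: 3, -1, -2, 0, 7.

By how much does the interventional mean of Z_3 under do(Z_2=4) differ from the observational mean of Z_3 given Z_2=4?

4.8

The intervention sets Z_2=4 in all 5 units regardless of Z_1. Recomputing Z_3 per unit gives 18, 10, 8, 12, 26; average 14.8.
E[Z_3|Z_2=4] averages over only the 3 units with Z_2=4 (Z_1 = -1, -2, 0): Z_3 = 10, 8, 12, mean 10.
Difference = 14.8 − 10 = 4.8.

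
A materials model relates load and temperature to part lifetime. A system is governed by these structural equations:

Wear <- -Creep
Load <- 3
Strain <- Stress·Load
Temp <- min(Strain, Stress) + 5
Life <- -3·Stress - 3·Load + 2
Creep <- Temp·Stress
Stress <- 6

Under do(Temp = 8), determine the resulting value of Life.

-25

The intervention breaks the incoming arrows to Temp: Temp <- min(Strain, Stress) + 5 no longer applies, and Temp = 8.
No directed path runs from Temp to Life, so Life keeps its natural value.
Life = -3·Stress - 3·Load + 2  [with Stress=6, Load=3]  = -25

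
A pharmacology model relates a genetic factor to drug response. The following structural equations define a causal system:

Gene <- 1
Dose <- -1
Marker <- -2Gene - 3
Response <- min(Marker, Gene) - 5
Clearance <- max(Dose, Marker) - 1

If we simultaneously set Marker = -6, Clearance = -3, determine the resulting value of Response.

-11

The joint intervention fixes Marker = -6, Clearance = -3, removing each variable's own equation.
Response = min(Marker, Gene) - 5  [with Marker=-6, Gene=1]  = -11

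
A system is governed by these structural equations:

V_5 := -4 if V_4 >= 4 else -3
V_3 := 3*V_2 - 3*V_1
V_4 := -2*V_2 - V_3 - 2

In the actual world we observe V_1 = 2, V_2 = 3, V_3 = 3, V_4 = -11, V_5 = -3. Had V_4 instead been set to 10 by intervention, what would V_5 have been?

Intervening sets V_4 = 10 and removes its equation (V_4 := -2*V_2 - V_3 - 2).
V_5 = -4 if V_4 >= 4 else -3  [with V_4=10]  = -4

-4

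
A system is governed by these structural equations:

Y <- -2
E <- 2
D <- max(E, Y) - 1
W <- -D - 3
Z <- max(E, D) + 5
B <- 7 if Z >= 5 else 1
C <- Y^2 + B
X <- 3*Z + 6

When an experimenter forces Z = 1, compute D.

1

do(Z=1) replaces the equation Z <- max(E, D) + 5 with the constant Z = 1.
D is not downstream of the intervention, so its value is determined by the original equations.
D = max(E, Y) - 1  [with E=2, Y=-2]  = 1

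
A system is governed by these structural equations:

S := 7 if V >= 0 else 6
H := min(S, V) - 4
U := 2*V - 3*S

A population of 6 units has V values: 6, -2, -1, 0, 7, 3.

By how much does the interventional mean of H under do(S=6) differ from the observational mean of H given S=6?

do(S=6) breaks S's dependence on V. With S=6 fixed, H across the units is 2, -6, -5, -4, 2, -1, mean -2.
Observing S=6 restricts to units where S's equation naturally yields 6: V ∈ {-2, -1}. In that subpopulation H = -6, -5, mean -5.5.
Difference = -2 − (-5.5) = 3.5.

3.5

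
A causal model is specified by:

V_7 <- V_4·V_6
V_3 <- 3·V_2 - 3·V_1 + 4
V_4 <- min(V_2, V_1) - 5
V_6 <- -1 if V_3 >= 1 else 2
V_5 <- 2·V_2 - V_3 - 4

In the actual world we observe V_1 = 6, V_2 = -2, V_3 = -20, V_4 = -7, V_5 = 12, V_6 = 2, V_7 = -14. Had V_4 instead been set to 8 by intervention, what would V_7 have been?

The intervention breaks the incoming arrows to V_4: V_4 <- min(V_2, V_1) - 5 no longer applies, and V_4 = 8.
V_3 = 3·V_2 - 3·V_1 + 4  [with V_2=-2, V_1=6]  = -20
V_6 = -1 if V_3 >= 1 else 2  [with V_3=-20]  = 2
V_7 = V_4·V_6  [with V_4=8, V_6=2]  = 16

16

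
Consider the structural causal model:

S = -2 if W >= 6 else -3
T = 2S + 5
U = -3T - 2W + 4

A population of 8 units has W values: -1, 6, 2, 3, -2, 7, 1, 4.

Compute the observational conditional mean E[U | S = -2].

Observing S=-2 restricts to units where S's equation naturally yields -2: W ∈ {6, 7}. In that subpopulation U = -11, -13, mean -12.

-12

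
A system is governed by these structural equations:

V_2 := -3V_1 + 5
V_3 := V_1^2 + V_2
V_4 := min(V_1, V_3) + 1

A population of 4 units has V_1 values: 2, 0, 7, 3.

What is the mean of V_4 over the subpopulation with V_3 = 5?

2.5

Observing V_3=5 restricts to units where V_3's equation naturally yields 5: V_1 ∈ {0, 3}. In that subpopulation V_4 = 1, 4, mean 2.5.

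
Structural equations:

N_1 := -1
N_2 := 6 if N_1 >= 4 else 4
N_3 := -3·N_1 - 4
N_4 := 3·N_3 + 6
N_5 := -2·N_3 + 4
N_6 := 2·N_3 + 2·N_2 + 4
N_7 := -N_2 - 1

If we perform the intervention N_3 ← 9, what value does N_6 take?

30

The intervention breaks the incoming arrows to N_3: N_3 := -3·N_1 - 4 no longer applies, and N_3 = 9.
N_2 = 6 if N_1 >= 4 else 4  [with N_1=-1]  = 4
N_6 = 2·N_3 + 2·N_2 + 4  [with N_3=9, N_2=4]  = 30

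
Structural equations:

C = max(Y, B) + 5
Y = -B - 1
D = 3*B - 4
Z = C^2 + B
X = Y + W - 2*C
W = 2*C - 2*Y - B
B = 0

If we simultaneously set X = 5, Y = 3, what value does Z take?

64

The joint intervention fixes X = 5, Y = 3, removing each variable's own equation.
C = max(Y, B) + 5  [with Y=3, B=0]  = 8
Z = C^2 + B  [with C=8, B=0]  = 64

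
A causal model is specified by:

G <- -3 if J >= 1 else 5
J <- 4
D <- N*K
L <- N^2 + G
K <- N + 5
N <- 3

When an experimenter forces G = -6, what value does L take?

do(G=-6) replaces the equation G <- -3 if J >= 1 else 5 with the constant G = -6.
L = N^2 + G  [with N=3, G=-6]  = 3

3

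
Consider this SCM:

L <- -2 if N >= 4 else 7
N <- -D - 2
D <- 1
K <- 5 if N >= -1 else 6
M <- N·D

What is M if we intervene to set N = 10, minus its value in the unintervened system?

13

The intervention breaks the incoming arrows to N: N <- -D - 2 no longer applies, and N = 10.
M = N·D  [with N=10, D=1]  = 10
Without intervention: N = -D - 2  [with D=1]  = -3; M = N·D  [with N=-3, D=1]  = -3.
Change = 10 − (-3) = 13.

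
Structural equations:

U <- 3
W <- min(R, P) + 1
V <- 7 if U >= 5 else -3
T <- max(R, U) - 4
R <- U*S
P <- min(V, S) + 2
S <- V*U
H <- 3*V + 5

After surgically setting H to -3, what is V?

-3

The intervention breaks the incoming arrows to H: H <- 3*V + 5 no longer applies, and H = -3.
V is not downstream of the intervention, so its value is determined by the original equations.
V = 7 if U >= 5 else -3  [with U=3]  = -3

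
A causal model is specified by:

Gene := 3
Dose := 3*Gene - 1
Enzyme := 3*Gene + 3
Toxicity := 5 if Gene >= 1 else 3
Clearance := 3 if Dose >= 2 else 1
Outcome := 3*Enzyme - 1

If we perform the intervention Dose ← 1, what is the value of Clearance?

do(Dose=1) replaces the equation Dose := 3*Gene - 1 with the constant Dose = 1.
Clearance = 3 if Dose >= 2 else 1  [with Dose=1]  = 1

1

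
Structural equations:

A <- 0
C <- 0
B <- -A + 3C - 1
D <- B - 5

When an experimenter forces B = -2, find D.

-7

The intervention breaks the incoming arrows to B: B <- -A + 3C - 1 no longer applies, and B = -2.
D = B - 5  [with B=-2]  = -7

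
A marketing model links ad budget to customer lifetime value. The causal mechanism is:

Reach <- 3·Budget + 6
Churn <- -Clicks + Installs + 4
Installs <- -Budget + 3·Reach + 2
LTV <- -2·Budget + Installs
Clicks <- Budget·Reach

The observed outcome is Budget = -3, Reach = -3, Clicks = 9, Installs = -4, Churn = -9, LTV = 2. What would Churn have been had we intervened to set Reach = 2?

do(Reach=2) replaces the equation Reach <- 3·Budget + 6 with the constant Reach = 2.
Clicks = Budget·Reach  [with Budget=-3, Reach=2]  = -6
Installs = -Budget + 3·Reach + 2  [with Budget=-3, Reach=2]  = 11
Churn = -Clicks + Installs + 4  [with Clicks=-6, Installs=11]  = 21

21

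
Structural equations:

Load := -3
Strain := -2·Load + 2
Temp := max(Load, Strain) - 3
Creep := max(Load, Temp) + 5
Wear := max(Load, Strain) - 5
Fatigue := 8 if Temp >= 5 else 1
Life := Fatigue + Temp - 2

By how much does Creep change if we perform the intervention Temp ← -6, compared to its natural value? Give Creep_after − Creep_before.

-8

The intervention breaks the incoming arrows to Temp: Temp := max(Load, Strain) - 3 no longer applies, and Temp = -6.
Creep = max(Load, Temp) + 5  [with Load=-3, Temp=-6]  = 2
Without intervention: Strain = -2·Load + 2  [with Load=-3]  = 8; Temp = max(Load, Strain) - 3  [with Load=-3, Strain=8]  = 5; Creep = max(Load, Temp) + 5  [with Load=-3, Temp=5]  = 10.
Change = 2 − 10 = -8.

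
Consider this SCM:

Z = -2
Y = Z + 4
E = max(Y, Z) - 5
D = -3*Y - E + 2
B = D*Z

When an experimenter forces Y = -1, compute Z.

Under do(Y=-1), the mechanism Y = Z + 4 is discarded; Y is fixed at -1.
Z is not downstream of the intervention, so its value is determined by the original equations.

-2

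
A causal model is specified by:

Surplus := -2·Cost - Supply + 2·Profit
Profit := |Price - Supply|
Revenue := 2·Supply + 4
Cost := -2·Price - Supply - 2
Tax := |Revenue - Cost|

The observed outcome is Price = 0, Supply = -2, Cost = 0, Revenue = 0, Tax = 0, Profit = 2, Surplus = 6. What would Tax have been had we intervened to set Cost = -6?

do(Cost=-6) replaces the equation Cost := -2·Price - Supply - 2 with the constant Cost = -6.
Revenue = 2·Supply + 4  [with Supply=-2]  = 0
Tax = |Revenue - Cost|  [with Revenue=0, Cost=-6]  = 6

6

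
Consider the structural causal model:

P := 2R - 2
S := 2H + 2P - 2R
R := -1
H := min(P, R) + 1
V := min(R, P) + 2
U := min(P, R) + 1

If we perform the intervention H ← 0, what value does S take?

-6

Intervening sets H = 0 and removes its equation (H := min(P, R) + 1).
P = 2R - 2  [with R=-1]  = -4
S = 2H + 2P - 2R  [with H=0, P=-4, R=-1]  = -6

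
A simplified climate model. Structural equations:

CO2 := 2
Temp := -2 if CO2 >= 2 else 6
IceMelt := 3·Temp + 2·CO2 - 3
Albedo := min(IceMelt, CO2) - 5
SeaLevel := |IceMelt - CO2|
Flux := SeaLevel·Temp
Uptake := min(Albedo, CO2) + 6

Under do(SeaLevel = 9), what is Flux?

-18

The intervention breaks the incoming arrows to SeaLevel: SeaLevel := |IceMelt - CO2| no longer applies, and SeaLevel = 9.
Temp = -2 if CO2 >= 2 else 6  [with CO2=2]  = -2
Flux = SeaLevel·Temp  [with SeaLevel=9, Temp=-2]  = -18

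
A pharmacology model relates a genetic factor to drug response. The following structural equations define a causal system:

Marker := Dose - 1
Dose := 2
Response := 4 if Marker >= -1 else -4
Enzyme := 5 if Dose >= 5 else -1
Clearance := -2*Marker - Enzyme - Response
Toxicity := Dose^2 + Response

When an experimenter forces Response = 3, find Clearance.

-4

Under do(Response=3), the mechanism Response := 4 if Marker >= -1 else -4 is discarded; Response is fixed at 3.
Enzyme = 5 if Dose >= 5 else -1  [with Dose=2]  = -1
Marker = Dose - 1  [with Dose=2]  = 1
Clearance = -2*Marker - Enzyme - Response  [with Marker=1, Enzyme=-1, Response=3]  = -4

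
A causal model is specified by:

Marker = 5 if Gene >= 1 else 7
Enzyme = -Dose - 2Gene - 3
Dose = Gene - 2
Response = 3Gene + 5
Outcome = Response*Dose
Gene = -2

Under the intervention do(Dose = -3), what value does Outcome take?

Under do(Dose=-3), the mechanism Dose = Gene - 2 is discarded; Dose is fixed at -3.
Response = 3Gene + 5  [with Gene=-2]  = -1
Outcome = Response*Dose  [with Response=-1, Dose=-3]  = 3

3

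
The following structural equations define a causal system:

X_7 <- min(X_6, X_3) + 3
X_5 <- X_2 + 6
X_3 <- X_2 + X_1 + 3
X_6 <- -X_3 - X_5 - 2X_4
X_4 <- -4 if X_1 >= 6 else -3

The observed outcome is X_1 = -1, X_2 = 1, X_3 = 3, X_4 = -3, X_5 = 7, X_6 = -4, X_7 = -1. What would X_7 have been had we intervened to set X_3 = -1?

The intervention breaks the incoming arrows to X_3: X_3 <- X_2 + X_1 + 3 no longer applies, and X_3 = -1.
X_4 = -4 if X_1 >= 6 else -3  [with X_1=-1]  = -3
X_5 = X_2 + 6  [with X_2=1]  = 7
X_6 = -X_3 - X_5 - 2X_4  [with X_3=-1, X_5=7, X_4=-3]  = 0
X_7 = min(X_6, X_3) + 3  [with X_6=0, X_3=-1]  = 2

2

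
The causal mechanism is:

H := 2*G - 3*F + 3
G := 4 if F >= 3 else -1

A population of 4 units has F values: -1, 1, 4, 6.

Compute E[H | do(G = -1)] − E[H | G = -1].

The intervention sets G=-1 in all 4 units regardless of F. Recomputing H per unit gives 4, -2, -11, -17; average -6.5.
Conditioning on G=-1 selects the 2 unit(s) with F ∈ {-1, 1}. Their H values: 4, -2. Mean = 1.
Difference = -6.5 − 1 = -7.5.

-7.5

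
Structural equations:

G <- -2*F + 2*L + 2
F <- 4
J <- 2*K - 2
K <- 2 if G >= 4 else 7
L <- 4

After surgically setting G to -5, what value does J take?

do(G=-5) replaces the equation G <- -2*F + 2*L + 2 with the constant G = -5.
K = 2 if G >= 4 else 7  [with G=-5]  = 7
J = 2*K - 2  [with K=7]  = 12

12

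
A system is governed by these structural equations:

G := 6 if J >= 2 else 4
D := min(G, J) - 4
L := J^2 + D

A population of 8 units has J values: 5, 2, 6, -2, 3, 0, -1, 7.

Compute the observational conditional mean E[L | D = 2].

E[L|D=2] averages over only the 2 units with D=2 (J = 6, 7): L = 38, 51, mean 44.5.

44.5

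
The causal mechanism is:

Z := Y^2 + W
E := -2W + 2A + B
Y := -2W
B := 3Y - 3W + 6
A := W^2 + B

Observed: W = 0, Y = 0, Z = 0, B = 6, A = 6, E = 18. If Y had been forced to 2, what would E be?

Under do(Y=2), the mechanism Y := -2W is discarded; Y is fixed at 2.
B = 3Y - 3W + 6  [with Y=2, W=0]  = 12
A = W^2 + B  [with W=0, B=12]  = 12
E = -2W + 2A + B  [with W=0, A=12, B=12]  = 36

36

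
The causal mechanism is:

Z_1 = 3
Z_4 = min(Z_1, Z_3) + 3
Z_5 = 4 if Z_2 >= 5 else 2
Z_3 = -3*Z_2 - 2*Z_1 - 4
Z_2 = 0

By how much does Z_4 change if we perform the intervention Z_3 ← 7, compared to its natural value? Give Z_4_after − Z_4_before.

13

The intervention breaks the incoming arrows to Z_3: Z_3 = -3*Z_2 - 2*Z_1 - 4 no longer applies, and Z_3 = 7.
Z_4 = min(Z_1, Z_3) + 3  [with Z_1=3, Z_3=7]  = 6
Without intervention: Z_3 = -3*Z_2 - 2*Z_1 - 4  [with Z_2=0, Z_1=3]  = -10; Z_4 = min(Z_1, Z_3) + 3  [with Z_1=3, Z_3=-10]  = -7.
Change = 6 − (-7) = 13.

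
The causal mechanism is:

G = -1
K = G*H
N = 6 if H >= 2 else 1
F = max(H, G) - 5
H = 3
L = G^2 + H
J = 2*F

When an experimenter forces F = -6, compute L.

4

do(F=-6) replaces the equation F = max(H, G) - 5 with the constant F = -6.
L is not downstream of the intervention, so its value is determined by the original equations.
L = G^2 + H  [with G=-1, H=3]  = 4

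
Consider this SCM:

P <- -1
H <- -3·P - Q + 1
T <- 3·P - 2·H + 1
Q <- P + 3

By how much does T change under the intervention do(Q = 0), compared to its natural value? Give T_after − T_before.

Under do(Q=0), the mechanism Q <- P + 3 is discarded; Q is fixed at 0.
H = -3·P - Q + 1  [with P=-1, Q=0]  = 4
T = 3·P - 2·H + 1  [with P=-1, H=4]  = -10
Without intervention: Q = P + 3  [with P=-1]  = 2; H = -3·P - Q + 1  [with P=-1, Q=2]  = 2; T = 3·P - 2·H + 1  [with P=-1, H=2]  = -6.
Change = -10 − (-6) = -4.

-4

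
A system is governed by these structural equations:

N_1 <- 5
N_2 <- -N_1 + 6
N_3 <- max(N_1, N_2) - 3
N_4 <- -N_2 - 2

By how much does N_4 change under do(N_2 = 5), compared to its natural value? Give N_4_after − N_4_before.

-4

Under do(N_2=5), the mechanism N_2 <- -N_1 + 6 is discarded; N_2 is fixed at 5.
N_4 = -N_2 - 2  [with N_2=5]  = -7
Without intervention: N_2 = -N_1 + 6  [with N_1=5]  = 1; N_4 = -N_2 - 2  [with N_2=1]  = -3.
Change = -7 − (-3) = -4.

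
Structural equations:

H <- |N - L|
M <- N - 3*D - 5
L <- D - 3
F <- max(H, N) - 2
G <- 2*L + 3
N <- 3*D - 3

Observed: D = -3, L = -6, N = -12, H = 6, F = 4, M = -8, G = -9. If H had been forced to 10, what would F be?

Intervening sets H = 10 and removes its equation (H <- |N - L|).
N = 3*D - 3  [with D=-3]  = -12
F = max(H, N) - 2  [with H=10, N=-12]  = 8

8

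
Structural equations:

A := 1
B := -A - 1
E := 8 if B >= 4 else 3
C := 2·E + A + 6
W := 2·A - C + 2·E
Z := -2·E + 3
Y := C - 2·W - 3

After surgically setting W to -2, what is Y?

Under do(W=-2), the mechanism W := 2·A - C + 2·E is discarded; W is fixed at -2.
B = -A - 1  [with A=1]  = -2
E = 8 if B >= 4 else 3  [with B=-2]  = 3
C = 2·E + A + 6  [with E=3, A=1]  = 13
Y = C - 2·W - 3  [with C=13, W=-2]  = 14

14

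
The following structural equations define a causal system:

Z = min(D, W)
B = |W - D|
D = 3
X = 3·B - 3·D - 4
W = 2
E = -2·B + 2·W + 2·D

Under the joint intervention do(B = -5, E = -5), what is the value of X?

Setting B = -5, E = -5 by intervention discards those variables' equations.
X = 3·B - 3·D - 4  [with B=-5, D=3]  = -28

-28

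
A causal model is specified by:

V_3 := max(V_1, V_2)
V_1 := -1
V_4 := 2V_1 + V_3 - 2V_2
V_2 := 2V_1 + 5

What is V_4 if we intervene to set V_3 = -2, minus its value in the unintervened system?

The intervention breaks the incoming arrows to V_3: V_3 := max(V_1, V_2) no longer applies, and V_3 = -2.
V_2 = 2V_1 + 5  [with V_1=-1]  = 3
V_4 = 2V_1 + V_3 - 2V_2  [with V_1=-1, V_3=-2, V_2=3]  = -10
Without intervention: V_2 = 2V_1 + 5  [with V_1=-1]  = 3; V_3 = max(V_1, V_2)  [with V_1=-1, V_2=3]  = 3; V_4 = 2V_1 + V_3 - 2V_2  [with V_1=-1, V_3=3, V_2=3]  = -5.
Change = -10 − (-5) = -5.

-5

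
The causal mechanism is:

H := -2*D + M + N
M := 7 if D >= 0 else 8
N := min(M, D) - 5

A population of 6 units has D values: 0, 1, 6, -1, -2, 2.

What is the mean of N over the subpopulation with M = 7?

Observing M=7 restricts to units where M's equation naturally yields 7: D ∈ {0, 1, 6, 2}. In that subpopulation N = -5, -4, 1, -3, mean -2.75.

-2.75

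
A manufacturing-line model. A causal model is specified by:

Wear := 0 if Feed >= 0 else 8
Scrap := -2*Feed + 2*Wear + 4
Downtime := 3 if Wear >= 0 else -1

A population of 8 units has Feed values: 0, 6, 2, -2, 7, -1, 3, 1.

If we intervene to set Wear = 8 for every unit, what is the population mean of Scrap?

Every unit gets Wear=8 under the intervention. Scrap values become 20, 8, 16, 24, 6, 22, 14, 18; E[Scrap|do(Wear=8)] = 16.

16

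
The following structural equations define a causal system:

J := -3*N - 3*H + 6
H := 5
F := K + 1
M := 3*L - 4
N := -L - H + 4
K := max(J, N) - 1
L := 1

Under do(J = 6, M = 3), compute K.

Setting J = 6, M = 3 by intervention discards those variables' equations.
N = -L - H + 4  [with L=1, H=5]  = -2
K = max(J, N) - 1  [with J=6, N=-2]  = 5

5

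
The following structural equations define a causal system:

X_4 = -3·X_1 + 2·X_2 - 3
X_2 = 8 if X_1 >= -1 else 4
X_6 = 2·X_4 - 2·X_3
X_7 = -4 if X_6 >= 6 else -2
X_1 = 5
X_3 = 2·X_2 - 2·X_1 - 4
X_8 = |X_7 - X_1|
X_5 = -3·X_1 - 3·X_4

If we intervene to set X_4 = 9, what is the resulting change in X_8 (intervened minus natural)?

do(X_4=9) replaces the equation X_4 = -3·X_1 + 2·X_2 - 3 with the constant X_4 = 9.
X_2 = 8 if X_1 >= -1 else 4  [with X_1=5]  = 8
X_3 = 2·X_2 - 2·X_1 - 4  [with X_2=8, X_1=5]  = 2
X_6 = 2·X_4 - 2·X_3  [with X_4=9, X_3=2]  = 14
X_7 = -4 if X_6 >= 6 else -2  [with X_6=14]  = -4
X_8 = |X_7 - X_1|  [with X_7=-4, X_1=5]  = 9
Without intervention: X_2 = 8 if X_1 >= -1 else 4  [with X_1=5]  = 8; X_3 = 2·X_2 - 2·X_1 - 4  [with X_2=8, X_1=5]  = 2; X_4 = -3·X_1 + 2·X_2 - 3  [with X_1=5, X_2=8]  = -2; X_6 = 2·X_4 - 2·X_3  [with X_4=-2, X_3=2]  = -8; X_7 = -4 if X_6 >= 6 else -2  [with X_6=-8]  = -2; X_8 = |X_7 - X_1|  [with X_7=-2, X_1=5]  = 7.
Change = 9 − 7 = 2.

2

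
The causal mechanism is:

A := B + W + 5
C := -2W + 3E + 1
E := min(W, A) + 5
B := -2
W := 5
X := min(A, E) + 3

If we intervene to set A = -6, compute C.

-12

The intervention breaks the incoming arrows to A: A := B + W + 5 no longer applies, and A = -6.
E = min(W, A) + 5  [with W=5, A=-6]  = -1
C = -2W + 3E + 1  [with W=5, E=-1]  = -12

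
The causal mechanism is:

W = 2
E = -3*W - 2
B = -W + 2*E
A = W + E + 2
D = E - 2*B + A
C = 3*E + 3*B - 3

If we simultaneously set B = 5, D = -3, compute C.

Setting B = 5, D = -3 by intervention discards those variables' equations.
E = -3*W - 2  [with W=2]  = -8
C = 3*E + 3*B - 3  [with E=-8, B=5]  = -12

-12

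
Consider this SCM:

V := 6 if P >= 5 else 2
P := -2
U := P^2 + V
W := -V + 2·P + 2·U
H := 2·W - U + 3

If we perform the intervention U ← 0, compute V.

Under do(U=0), the mechanism U := P^2 + V is discarded; U is fixed at 0.
Since V is not a descendant of the intervened variable, it is unaffected.
V = 6 if P >= 5 else 2  [with P=-2]  = 2

2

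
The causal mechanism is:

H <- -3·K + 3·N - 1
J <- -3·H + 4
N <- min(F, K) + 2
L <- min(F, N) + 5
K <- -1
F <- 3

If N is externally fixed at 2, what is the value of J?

-20

do(N=2) replaces the equation N <- min(F, K) + 2 with the constant N = 2.
H = -3·K + 3·N - 1  [with K=-1, N=2]  = 8
J = -3·H + 4  [with H=8]  = -20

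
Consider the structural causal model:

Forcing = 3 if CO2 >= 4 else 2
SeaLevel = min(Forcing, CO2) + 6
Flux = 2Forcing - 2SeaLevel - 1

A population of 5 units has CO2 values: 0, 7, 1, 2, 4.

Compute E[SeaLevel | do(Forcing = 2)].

7.4

Every unit gets Forcing=2 under the intervention. SeaLevel values become 6, 8, 7, 8, 8; E[SeaLevel|do(Forcing=2)] = 7.4.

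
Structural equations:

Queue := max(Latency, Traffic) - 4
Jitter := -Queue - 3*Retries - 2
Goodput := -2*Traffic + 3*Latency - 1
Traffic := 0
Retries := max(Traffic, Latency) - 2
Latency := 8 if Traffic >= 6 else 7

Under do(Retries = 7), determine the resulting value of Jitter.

Intervening sets Retries = 7 and removes its equation (Retries := max(Traffic, Latency) - 2).
Latency = 8 if Traffic >= 6 else 7  [with Traffic=0]  = 7
Queue = max(Latency, Traffic) - 4  [with Latency=7, Traffic=0]  = 3
Jitter = -Queue - 3*Retries - 2  [with Queue=3, Retries=7]  = -26

-26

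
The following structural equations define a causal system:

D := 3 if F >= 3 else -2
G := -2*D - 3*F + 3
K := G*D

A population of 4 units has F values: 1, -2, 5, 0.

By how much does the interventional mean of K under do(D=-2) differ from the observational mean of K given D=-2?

8

Every unit gets D=-2 under the intervention. K values become -8, -26, 16, -14; E[K|do(D=-2)] = -8.
Conditioning on D=-2 selects the 3 unit(s) with F ∈ {1, -2, 0}. Their K values: -8, -26, -14. Mean = -16.
Difference = -8 − (-16) = 8.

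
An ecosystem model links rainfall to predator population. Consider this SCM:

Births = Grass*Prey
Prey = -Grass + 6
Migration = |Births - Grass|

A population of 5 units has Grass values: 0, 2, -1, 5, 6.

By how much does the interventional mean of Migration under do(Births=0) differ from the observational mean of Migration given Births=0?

-0.2

Under do(Births=0), Births's equation is replaced by Births=0 for every unit. Per-unit Migration: 0, 2, 1, 5, 6. Mean = 2.8.
Observing Births=0 restricts to units where Births's equation naturally yields 0: Grass ∈ {0, 6}. In that subpopulation Migration = 0, 6, mean 3.
Difference = 2.8 − 3 = -0.2.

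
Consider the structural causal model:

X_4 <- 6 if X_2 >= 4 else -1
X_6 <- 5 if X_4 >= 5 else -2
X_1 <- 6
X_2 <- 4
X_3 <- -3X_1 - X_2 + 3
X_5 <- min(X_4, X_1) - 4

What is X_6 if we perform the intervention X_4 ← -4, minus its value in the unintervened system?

-7

Under do(X_4=-4), the mechanism X_4 <- 6 if X_2 >= 4 else -1 is discarded; X_4 is fixed at -4.
X_6 = 5 if X_4 >= 5 else -2  [with X_4=-4]  = -2
Without intervention: X_4 = 6 if X_2 >= 4 else -1  [with X_2=4]  = 6; X_6 = 5 if X_4 >= 5 else -2  [with X_4=6]  = 5.
Change = -2 − 5 = -7.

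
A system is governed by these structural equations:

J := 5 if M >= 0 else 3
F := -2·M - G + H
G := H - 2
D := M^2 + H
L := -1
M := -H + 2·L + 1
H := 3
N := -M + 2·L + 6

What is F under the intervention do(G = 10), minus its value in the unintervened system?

Under do(G=10), the mechanism G := H - 2 is discarded; G is fixed at 10.
M = -H + 2·L + 1  [with H=3, L=-1]  = -4
F = -2·M - G + H  [with M=-4, G=10, H=3]  = 1
Without intervention: M = -H + 2·L + 1  [with H=3, L=-1]  = -4; G = H - 2  [with H=3]  = 1; F = -2·M - G + H  [with M=-4, G=1, H=3]  = 10.
Change = 1 − 10 = -9.

-9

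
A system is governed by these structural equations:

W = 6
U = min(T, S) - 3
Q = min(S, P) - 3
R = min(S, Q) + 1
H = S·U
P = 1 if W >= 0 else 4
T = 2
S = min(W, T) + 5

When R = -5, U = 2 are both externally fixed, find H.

14

The joint intervention fixes R = -5, U = 2, removing each variable's own equation.
S = min(W, T) + 5  [with W=6, T=2]  = 7
H = S·U  [with S=7, U=2]  = 14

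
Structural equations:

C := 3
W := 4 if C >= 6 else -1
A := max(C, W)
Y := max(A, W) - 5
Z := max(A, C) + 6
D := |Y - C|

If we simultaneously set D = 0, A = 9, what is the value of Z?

Under do(D = 0, A = 9), each intervened variable's structural equation is replaced by its fixed value.
Z = max(A, C) + 6  [with A=9, C=3]  = 15

15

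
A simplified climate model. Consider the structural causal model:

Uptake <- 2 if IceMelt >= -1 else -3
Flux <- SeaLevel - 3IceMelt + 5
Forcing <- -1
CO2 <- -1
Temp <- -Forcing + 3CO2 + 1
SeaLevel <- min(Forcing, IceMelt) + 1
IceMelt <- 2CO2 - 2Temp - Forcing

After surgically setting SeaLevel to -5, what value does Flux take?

The intervention breaks the incoming arrows to SeaLevel: SeaLevel <- min(Forcing, IceMelt) + 1 no longer applies, and SeaLevel = -5.
Temp = -Forcing + 3CO2 + 1  [with Forcing=-1, CO2=-1]  = -1
IceMelt = 2CO2 - 2Temp - Forcing  [with CO2=-1, Temp=-1, Forcing=-1]  = 1
Flux = SeaLevel - 3IceMelt + 5  [with SeaLevel=-5, IceMelt=1]  = -3

-3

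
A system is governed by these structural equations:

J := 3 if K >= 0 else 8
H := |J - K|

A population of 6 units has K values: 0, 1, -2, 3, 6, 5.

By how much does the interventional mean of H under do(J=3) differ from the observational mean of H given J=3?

0.5

Under do(J=3), J's equation is replaced by J=3 for every unit. Per-unit H: 3, 2, 5, 0, 3, 2. Mean = 2.5.
E[H|J=3] averages over only the 5 units with J=3 (K = 0, 1, 3, 6, 5): H = 3, 2, 0, 3, 2, mean 2.
Difference = 2.5 − 2 = 0.5.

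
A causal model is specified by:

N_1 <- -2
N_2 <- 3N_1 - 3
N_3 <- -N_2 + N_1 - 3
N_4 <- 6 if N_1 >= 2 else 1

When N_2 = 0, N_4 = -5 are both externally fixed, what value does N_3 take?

-5

The joint intervention fixes N_2 = 0, N_4 = -5, removing each variable's own equation.
N_3 = -N_2 + N_1 - 3  [with N_2=0, N_1=-2]  = -5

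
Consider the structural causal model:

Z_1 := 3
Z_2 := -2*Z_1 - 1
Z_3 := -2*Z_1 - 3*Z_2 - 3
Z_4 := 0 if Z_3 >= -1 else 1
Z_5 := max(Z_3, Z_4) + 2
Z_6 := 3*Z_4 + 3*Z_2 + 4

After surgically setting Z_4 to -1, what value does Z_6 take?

Under do(Z_4=-1), the mechanism Z_4 := 0 if Z_3 >= -1 else 1 is discarded; Z_4 is fixed at -1.
Z_2 = -2*Z_1 - 1  [with Z_1=3]  = -7
Z_6 = 3*Z_4 + 3*Z_2 + 4  [with Z_4=-1, Z_2=-7]  = -20

-20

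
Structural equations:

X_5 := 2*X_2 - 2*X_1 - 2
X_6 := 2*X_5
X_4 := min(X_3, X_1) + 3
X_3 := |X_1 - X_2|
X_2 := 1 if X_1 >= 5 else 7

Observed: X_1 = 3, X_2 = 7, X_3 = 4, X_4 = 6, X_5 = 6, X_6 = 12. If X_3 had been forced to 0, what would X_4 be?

3

The intervention breaks the incoming arrows to X_3: X_3 := |X_1 - X_2| no longer applies, and X_3 = 0.
X_4 = min(X_3, X_1) + 3  [with X_3=0, X_1=3]  = 3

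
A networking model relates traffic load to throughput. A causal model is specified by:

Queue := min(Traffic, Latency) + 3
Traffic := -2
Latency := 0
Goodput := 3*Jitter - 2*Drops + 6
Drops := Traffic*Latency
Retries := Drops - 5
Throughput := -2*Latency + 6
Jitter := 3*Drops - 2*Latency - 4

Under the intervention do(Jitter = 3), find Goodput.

Intervening sets Jitter = 3 and removes its equation (Jitter := 3*Drops - 2*Latency - 4).
Drops = Traffic*Latency  [with Traffic=-2, Latency=0]  = 0
Goodput = 3*Jitter - 2*Drops + 6  [with Jitter=3, Drops=0]  = 15

15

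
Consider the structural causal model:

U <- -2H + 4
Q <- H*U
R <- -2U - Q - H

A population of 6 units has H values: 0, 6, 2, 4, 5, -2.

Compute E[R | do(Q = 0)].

-0.5

do(Q=0) breaks Q's dependence on H. With Q=0 fixed, R across the units is -8, 10, -2, 4, 7, -14, mean -0.5.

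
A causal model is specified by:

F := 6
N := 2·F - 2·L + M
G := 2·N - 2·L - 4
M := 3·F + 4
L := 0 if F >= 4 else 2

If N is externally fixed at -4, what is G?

Intervening sets N = -4 and removes its equation (N := 2·F - 2·L + M).
L = 0 if F >= 4 else 2  [with F=6]  = 0
G = 2·N - 2·L - 4  [with N=-4, L=0]  = -12

-12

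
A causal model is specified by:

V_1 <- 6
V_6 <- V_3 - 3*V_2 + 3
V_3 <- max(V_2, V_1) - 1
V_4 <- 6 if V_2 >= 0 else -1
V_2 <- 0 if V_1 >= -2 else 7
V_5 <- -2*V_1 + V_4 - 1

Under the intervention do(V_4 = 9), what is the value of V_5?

Intervening sets V_4 = 9 and removes its equation (V_4 <- 6 if V_2 >= 0 else -1).
V_5 = -2*V_1 + V_4 - 1  [with V_1=6, V_4=9]  = -4

-4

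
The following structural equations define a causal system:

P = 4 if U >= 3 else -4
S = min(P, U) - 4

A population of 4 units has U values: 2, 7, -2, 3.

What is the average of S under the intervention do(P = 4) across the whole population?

Under do(P=4), P's equation is replaced by P=4 for every unit. Per-unit S: -2, 0, -6, -1. Mean = -2.25.

-2.25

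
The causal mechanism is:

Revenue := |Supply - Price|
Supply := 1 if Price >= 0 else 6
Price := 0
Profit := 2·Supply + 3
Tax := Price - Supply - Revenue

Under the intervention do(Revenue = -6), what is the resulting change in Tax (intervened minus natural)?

The intervention breaks the incoming arrows to Revenue: Revenue := |Supply - Price| no longer applies, and Revenue = -6.
Supply = 1 if Price >= 0 else 6  [with Price=0]  = 1
Tax = Price - Supply - Revenue  [with Price=0, Supply=1, Revenue=-6]  = 5
Without intervention: Supply = 1 if Price >= 0 else 6  [with Price=0]  = 1; Revenue = |Supply - Price|  [with Supply=1, Price=0]  = 1; Tax = Price - Supply - Revenue  [with Price=0, Supply=1, Revenue=1]  = -2.
Change = 5 − (-2) = 7.

7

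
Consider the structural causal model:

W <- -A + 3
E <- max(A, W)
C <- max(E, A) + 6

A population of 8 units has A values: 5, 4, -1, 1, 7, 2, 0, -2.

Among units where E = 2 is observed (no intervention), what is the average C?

Observing E=2 restricts to units where E's equation naturally yields 2: A ∈ {1, 2}. In that subpopulation C = 8, 8, mean 8.

8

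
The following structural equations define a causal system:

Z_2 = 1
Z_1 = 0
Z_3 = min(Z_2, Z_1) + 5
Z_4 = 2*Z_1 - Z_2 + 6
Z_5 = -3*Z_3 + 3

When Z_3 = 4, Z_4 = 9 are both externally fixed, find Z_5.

Setting Z_3 = 4, Z_4 = 9 by intervention discards those variables' equations.
Z_5 = -3*Z_3 + 3  [with Z_3=4]  = -9

-9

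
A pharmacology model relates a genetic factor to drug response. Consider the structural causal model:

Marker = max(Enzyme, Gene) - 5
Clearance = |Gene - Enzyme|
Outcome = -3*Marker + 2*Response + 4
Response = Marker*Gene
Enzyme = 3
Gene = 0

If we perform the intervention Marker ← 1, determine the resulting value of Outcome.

The intervention breaks the incoming arrows to Marker: Marker = max(Enzyme, Gene) - 5 no longer applies, and Marker = 1.
Response = Marker*Gene  [with Marker=1, Gene=0]  = 0
Outcome = -3*Marker + 2*Response + 4  [with Marker=1, Response=0]  = 1

1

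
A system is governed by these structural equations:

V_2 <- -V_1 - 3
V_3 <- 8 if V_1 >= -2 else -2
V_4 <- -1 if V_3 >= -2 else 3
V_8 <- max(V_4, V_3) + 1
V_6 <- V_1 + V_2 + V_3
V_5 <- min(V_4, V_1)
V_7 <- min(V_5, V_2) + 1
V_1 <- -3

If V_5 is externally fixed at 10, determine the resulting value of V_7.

1

Under do(V_5=10), the mechanism V_5 <- min(V_4, V_1) is discarded; V_5 is fixed at 10.
V_2 = -V_1 - 3  [with V_1=-3]  = 0
V_7 = min(V_5, V_2) + 1  [with V_5=10, V_2=0]  = 1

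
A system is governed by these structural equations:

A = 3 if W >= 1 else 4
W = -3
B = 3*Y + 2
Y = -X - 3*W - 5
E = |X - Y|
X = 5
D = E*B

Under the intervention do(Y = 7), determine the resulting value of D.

46

The intervention breaks the incoming arrows to Y: Y = -X - 3*W - 5 no longer applies, and Y = 7.
E = |X - Y|  [with X=5, Y=7]  = 2
B = 3*Y + 2  [with Y=7]  = 23
D = E*B  [with E=2, B=23]  = 46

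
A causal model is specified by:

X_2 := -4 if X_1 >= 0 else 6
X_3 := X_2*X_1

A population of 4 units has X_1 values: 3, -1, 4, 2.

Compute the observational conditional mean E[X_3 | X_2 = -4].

E[X_3|X_2=-4] averages over only the 3 units with X_2=-4 (X_1 = 3, 4, 2): X_3 = -12, -16, -8, mean -12.

-12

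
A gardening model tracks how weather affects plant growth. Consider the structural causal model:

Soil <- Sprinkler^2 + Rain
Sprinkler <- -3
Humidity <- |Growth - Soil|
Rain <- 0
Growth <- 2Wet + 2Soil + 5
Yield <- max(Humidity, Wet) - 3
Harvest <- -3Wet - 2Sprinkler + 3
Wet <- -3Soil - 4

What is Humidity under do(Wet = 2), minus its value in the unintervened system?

Under do(Wet=2), the mechanism Wet <- -3Soil - 4 is discarded; Wet is fixed at 2.
Soil = Sprinkler^2 + Rain  [with Sprinkler=-3, Rain=0]  = 9
Growth = 2Wet + 2Soil + 5  [with Wet=2, Soil=9]  = 27
Humidity = |Growth - Soil|  [with Growth=27, Soil=9]  = 18
Without intervention: Soil = Sprinkler^2 + Rain  [with Sprinkler=-3, Rain=0]  = 9; Wet = -3Soil - 4  [with Soil=9]  = -31; Growth = 2Wet + 2Soil + 5  [with Wet=-31, Soil=9]  = -39; Humidity = |Growth - Soil|  [with Growth=-39, Soil=9]  = 48.
Change = 18 − 48 = -30.

-30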